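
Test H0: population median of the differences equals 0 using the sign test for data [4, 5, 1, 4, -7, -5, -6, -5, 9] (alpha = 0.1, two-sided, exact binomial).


Step 1: Discard zero differences. Original n = 9; n_eff = number of nonzero differences = 9.
Nonzero differences (with sign): +4, +5, +1, +4, -7, -5, -6, -5, +9
Step 2: Count signs: positive = 5, negative = 4.
Step 3: Under H0: P(positive) = 0.5, so the number of positives S ~ Bin(9, 0.5).
Step 4: Two-sided exact p-value = sum of Bin(9,0.5) probabilities at or below the observed probability = 1.000000.
Step 5: alpha = 0.1. fail to reject H0.

n_eff = 9, pos = 5, neg = 4, p = 1.000000, fail to reject H0.


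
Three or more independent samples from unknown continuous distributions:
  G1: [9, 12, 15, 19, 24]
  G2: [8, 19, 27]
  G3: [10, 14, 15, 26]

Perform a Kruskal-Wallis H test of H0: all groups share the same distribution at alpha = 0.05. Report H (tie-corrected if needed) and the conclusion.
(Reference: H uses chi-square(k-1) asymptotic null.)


Step 1: Combine all N = 12 observations and assign midranks.
sorted (value, group, rank): (8,G2,1), (9,G1,2), (10,G3,3), (12,G1,4), (14,G3,5), (15,G1,6.5), (15,G3,6.5), (19,G1,8.5), (19,G2,8.5), (24,G1,10), (26,G3,11), (27,G2,12)
Step 2: Sum ranks within each group.
R_1 = 31 (n_1 = 5)
R_2 = 21.5 (n_2 = 3)
R_3 = 25.5 (n_3 = 4)
Step 3: H = 12/(N(N+1)) * sum(R_i^2/n_i) - 3(N+1)
     = 12/(12*13) * (31^2/5 + 21.5^2/3 + 25.5^2/4) - 3*13
     = 0.076923 * 508.846 - 39
     = 0.141987.
Step 4: Ties present; correction factor C = 1 - 12/(12^3 - 12) = 0.993007. Corrected H = 0.141987 / 0.993007 = 0.142987.
Step 5: Under H0, H ~ chi^2(2); p-value = 0.931002.
Step 6: alpha = 0.05. fail to reject H0.

H = 0.1430, df = 2, p = 0.931002, fail to reject H0.


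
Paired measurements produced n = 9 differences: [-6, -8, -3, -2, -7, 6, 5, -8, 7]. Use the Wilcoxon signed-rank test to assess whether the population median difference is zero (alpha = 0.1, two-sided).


Step 1: Drop any zero differences (none here) and take |d_i|.
|d| = [6, 8, 3, 2, 7, 6, 5, 8, 7]
Step 2: Midrank |d_i| (ties get averaged ranks).
ranks: |6|->4.5, |8|->8.5, |3|->2, |2|->1, |7|->6.5, |6|->4.5, |5|->3, |8|->8.5, |7|->6.5
Step 3: Attach original signs; sum ranks with positive sign and with negative sign.
W+ = 4.5 + 3 + 6.5 = 14
W- = 4.5 + 8.5 + 2 + 1 + 6.5 + 8.5 = 31
(Check: W+ + W- = 45 should equal n(n+1)/2 = 45.)
Step 4: Test statistic W = min(W+, W-) = 14.
Step 5: Ties in |d|, so use the tie-corrected normal approximation.
        E[W] = n(n+1)/4 = 9*10/4 = 22.5.
        Tie groups: |d|=6 (t=2), |d|=7 (t=2), |d|=8 (t=2); sum(t^3 - t) = 18.
        Var[W] = n(n+1)(2n+1)/24 - sum(t^3-t)/48 = 1710/24 - 18/48 = 70.875.
        z = (W - E[W]) / sqrt(Var[W]) = (14 - 22.5) / 8.4187 = -1.0097.
        Two-sided p = 2*Phi(z) = 0.312661.
Step 6: alpha = 0.1. fail to reject H0.

W+ = 14, W- = 31, W = min = 14, p = 0.312661, fail to reject H0.


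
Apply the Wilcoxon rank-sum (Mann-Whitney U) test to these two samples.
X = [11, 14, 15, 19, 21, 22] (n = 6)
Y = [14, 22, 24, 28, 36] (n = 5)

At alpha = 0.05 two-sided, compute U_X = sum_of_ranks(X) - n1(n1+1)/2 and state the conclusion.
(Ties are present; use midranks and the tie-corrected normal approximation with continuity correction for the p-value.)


Step 1: Combine and sort all 11 observations; assign midranks.
sorted (value, group): (11,X), (14,X), (14,Y), (15,X), (19,X), (21,X), (22,X), (22,Y), (24,Y), (28,Y), (36,Y)
ranks: 11->1, 14->2.5, 14->2.5, 15->4, 19->5, 21->6, 22->7.5, 22->7.5, 24->9, 28->10, 36->11
Step 2: Rank sum for X: R1 = 1 + 2.5 + 4 + 5 + 6 + 7.5 = 26.
Step 3: U_X = R1 - n1(n1+1)/2 = 26 - 6*7/2 = 26 - 21 = 5.
       U_Y = n1*n2 - U_X = 30 - 5 = 25.
Step 4: Ties are present, so use the tie-corrected normal approximation (with continuity correction) for the p-value.
Step 5: p-value = 0.081440; compare to alpha = 0.05. fail to reject H0.

U_X = 5, p = 0.081440, fail to reject H0 at alpha = 0.05.


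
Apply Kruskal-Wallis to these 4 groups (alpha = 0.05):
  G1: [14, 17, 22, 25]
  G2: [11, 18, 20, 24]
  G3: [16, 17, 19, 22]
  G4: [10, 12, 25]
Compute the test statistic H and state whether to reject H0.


Step 1: Combine all N = 15 observations and assign midranks.
sorted (value, group, rank): (10,G4,1), (11,G2,2), (12,G4,3), (14,G1,4), (16,G3,5), (17,G1,6.5), (17,G3,6.5), (18,G2,8), (19,G3,9), (20,G2,10), (22,G1,11.5), (22,G3,11.5), (24,G2,13), (25,G1,14.5), (25,G4,14.5)
Step 2: Sum ranks within each group.
R_1 = 36.5 (n_1 = 4)
R_2 = 33 (n_2 = 4)
R_3 = 32 (n_3 = 4)
R_4 = 18.5 (n_4 = 3)
Step 3: H = 12/(N(N+1)) * sum(R_i^2/n_i) - 3(N+1)
     = 12/(15*16) * (36.5^2/4 + 33^2/4 + 32^2/4 + 18.5^2/3) - 3*16
     = 0.050000 * 975.396 - 48
     = 0.769792.
Step 4: Ties present; correction factor C = 1 - 18/(15^3 - 15) = 0.994643. Corrected H = 0.769792 / 0.994643 = 0.773938.
Step 5: Under H0, H ~ chi^2(3); p-value = 0.855690.
Step 6: alpha = 0.05. fail to reject H0.

H = 0.7739, df = 3, p = 0.855690, fail to reject H0.


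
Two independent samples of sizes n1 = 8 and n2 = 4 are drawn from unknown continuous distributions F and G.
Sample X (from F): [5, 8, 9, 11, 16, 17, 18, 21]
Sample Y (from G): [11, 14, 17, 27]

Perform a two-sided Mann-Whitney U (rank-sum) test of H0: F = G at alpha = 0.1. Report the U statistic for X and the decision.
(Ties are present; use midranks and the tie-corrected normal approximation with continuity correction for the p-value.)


Step 1: Combine and sort all 12 observations; assign midranks.
sorted (value, group): (5,X), (8,X), (9,X), (11,X), (11,Y), (14,Y), (16,X), (17,X), (17,Y), (18,X), (21,X), (27,Y)
ranks: 5->1, 8->2, 9->3, 11->4.5, 11->4.5, 14->6, 16->7, 17->8.5, 17->8.5, 18->10, 21->11, 27->12
Step 2: Rank sum for X: R1 = 1 + 2 + 3 + 4.5 + 7 + 8.5 + 10 + 11 = 47.
Step 3: U_X = R1 - n1(n1+1)/2 = 47 - 8*9/2 = 47 - 36 = 11.
       U_Y = n1*n2 - U_X = 32 - 11 = 21.
Step 4: Ties are present, so use the tie-corrected normal approximation (with continuity correction) for the p-value.
Step 5: p-value = 0.443097; compare to alpha = 0.1. fail to reject H0.

U_X = 11, p = 0.443097, fail to reject H0 at alpha = 0.1.


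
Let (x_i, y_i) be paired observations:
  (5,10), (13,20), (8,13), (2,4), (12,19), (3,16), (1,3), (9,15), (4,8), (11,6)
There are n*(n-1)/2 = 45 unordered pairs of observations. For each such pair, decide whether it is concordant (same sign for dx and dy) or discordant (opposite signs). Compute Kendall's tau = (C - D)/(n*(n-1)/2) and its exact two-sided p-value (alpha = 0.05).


Step 1: Enumerate the 45 unordered pairs (i,j) with i<j and classify each by sign(x_j-x_i) * sign(y_j-y_i).
  (1,2):dx=+8,dy=+10->C; (1,3):dx=+3,dy=+3->C; (1,4):dx=-3,dy=-6->C; (1,5):dx=+7,dy=+9->C
  (1,6):dx=-2,dy=+6->D; (1,7):dx=-4,dy=-7->C; (1,8):dx=+4,dy=+5->C; (1,9):dx=-1,dy=-2->C
  (1,10):dx=+6,dy=-4->D; (2,3):dx=-5,dy=-7->C; (2,4):dx=-11,dy=-16->C; (2,5):dx=-1,dy=-1->C
  (2,6):dx=-10,dy=-4->C; (2,7):dx=-12,dy=-17->C; (2,8):dx=-4,dy=-5->C; (2,9):dx=-9,dy=-12->C
  (2,10):dx=-2,dy=-14->C; (3,4):dx=-6,dy=-9->C; (3,5):dx=+4,dy=+6->C; (3,6):dx=-5,dy=+3->D
  (3,7):dx=-7,dy=-10->C; (3,8):dx=+1,dy=+2->C; (3,9):dx=-4,dy=-5->C; (3,10):dx=+3,dy=-7->D
  (4,5):dx=+10,dy=+15->C; (4,6):dx=+1,dy=+12->C; (4,7):dx=-1,dy=-1->C; (4,8):dx=+7,dy=+11->C
  (4,9):dx=+2,dy=+4->C; (4,10):dx=+9,dy=+2->C; (5,6):dx=-9,dy=-3->C; (5,7):dx=-11,dy=-16->C
  (5,8):dx=-3,dy=-4->C; (5,9):dx=-8,dy=-11->C; (5,10):dx=-1,dy=-13->C; (6,7):dx=-2,dy=-13->C
  (6,8):dx=+6,dy=-1->D; (6,9):dx=+1,dy=-8->D; (6,10):dx=+8,dy=-10->D; (7,8):dx=+8,dy=+12->C
  (7,9):dx=+3,dy=+5->C; (7,10):dx=+10,dy=+3->C; (8,9):dx=-5,dy=-7->C; (8,10):dx=+2,dy=-9->D
  (9,10):dx=+7,dy=-2->D
Step 2: C = 36, D = 9, total pairs = 45.
Step 3: tau = (C - D)/(n(n-1)/2) = (36 - 9)/45 = 0.600000.
Step 4: Exact two-sided p-value (enumerate n! = 3628800 permutations of y under H0): p = 0.016666.
Step 5: alpha = 0.05. reject H0.

tau_b = 0.6000 (C=36, D=9), p = 0.016666, reject H0.


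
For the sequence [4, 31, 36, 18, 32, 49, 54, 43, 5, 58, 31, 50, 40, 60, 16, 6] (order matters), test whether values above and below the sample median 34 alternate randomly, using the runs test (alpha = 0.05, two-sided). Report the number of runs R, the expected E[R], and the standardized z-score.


Step 1: Compute median = 34; label A = above, B = below.
Labels in order: BBABBAAABABAAABB  (n_A = 8, n_B = 8)
Step 2: Count runs R = 9.
Step 3: Under H0 (random ordering), E[R] = 2*n_A*n_B/(n_A+n_B) + 1 = 2*8*8/16 + 1 = 9.0000.
        Var[R] = 2*n_A*n_B*(2*n_A*n_B - n_A - n_B) / ((n_A+n_B)^2 * (n_A+n_B-1)) = 14336/3840 = 3.7333.
        SD[R] = 1.9322.
Step 4: R = E[R], so z = 0 with no continuity correction.
Step 5: Two-sided p-value via normal approximation = 2*(1 - Phi(|z|)) = 1.000000.
Step 6: alpha = 0.05. fail to reject H0.

R = 9, z = 0.0000, p = 1.000000, fail to reject H0.


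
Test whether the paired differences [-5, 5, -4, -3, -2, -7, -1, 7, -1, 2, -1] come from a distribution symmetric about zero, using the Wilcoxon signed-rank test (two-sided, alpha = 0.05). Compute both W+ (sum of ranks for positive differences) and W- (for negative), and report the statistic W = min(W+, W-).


Step 1: Drop any zero differences (none here) and take |d_i|.
|d| = [5, 5, 4, 3, 2, 7, 1, 7, 1, 2, 1]
Step 2: Midrank |d_i| (ties get averaged ranks).
ranks: |5|->8.5, |5|->8.5, |4|->7, |3|->6, |2|->4.5, |7|->10.5, |1|->2, |7|->10.5, |1|->2, |2|->4.5, |1|->2
Step 3: Attach original signs; sum ranks with positive sign and with negative sign.
W+ = 8.5 + 10.5 + 4.5 = 23.5
W- = 8.5 + 7 + 6 + 4.5 + 10.5 + 2 + 2 + 2 = 42.5
(Check: W+ + W- = 66 should equal n(n+1)/2 = 66.)
Step 4: Test statistic W = min(W+, W-) = 23.5.
Step 5: Ties in |d|, so use the tie-corrected normal approximation.
        E[W] = n(n+1)/4 = 11*12/4 = 33.
        Tie groups: |d|=1 (t=3), |d|=2 (t=2), |d|=5 (t=2), |d|=7 (t=2); sum(t^3 - t) = 42.
        Var[W] = n(n+1)(2n+1)/24 - sum(t^3-t)/48 = 3036/24 - 42/48 = 125.625.
        z = (W - E[W]) / sqrt(Var[W]) = (23.5 - 33) / 11.2083 = -0.8476.
        Two-sided p = 2*Phi(z) = 0.396667.
Step 6: alpha = 0.05. fail to reject H0.

W+ = 23.5, W- = 42.5, W = min = 23.5, p = 0.396667, fail to reject H0.


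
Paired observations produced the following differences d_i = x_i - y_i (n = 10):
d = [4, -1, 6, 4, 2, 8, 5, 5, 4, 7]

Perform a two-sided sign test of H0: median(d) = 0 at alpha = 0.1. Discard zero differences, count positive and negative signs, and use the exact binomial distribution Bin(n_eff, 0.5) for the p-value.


Step 1: Discard zero differences. Original n = 10; n_eff = number of nonzero differences = 10.
Nonzero differences (with sign): +4, -1, +6, +4, +2, +8, +5, +5, +4, +7
Step 2: Count signs: positive = 9, negative = 1.
Step 3: Under H0: P(positive) = 0.5, so the number of positives S ~ Bin(10, 0.5).
Step 4: Two-sided exact p-value = sum of Bin(10,0.5) probabilities at or below the observed probability = 0.021484.
Step 5: alpha = 0.1. reject H0.

n_eff = 10, pos = 9, neg = 1, p = 0.021484, reject H0.


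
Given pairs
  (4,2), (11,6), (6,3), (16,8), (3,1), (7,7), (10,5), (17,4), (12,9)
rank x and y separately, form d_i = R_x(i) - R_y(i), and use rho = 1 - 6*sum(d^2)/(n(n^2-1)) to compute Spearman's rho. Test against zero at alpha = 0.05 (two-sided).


Step 1: Rank x and y separately (midranks; no ties here).
rank(x): 4->2, 11->6, 6->3, 16->8, 3->1, 7->4, 10->5, 17->9, 12->7
rank(y): 2->2, 6->6, 3->3, 8->8, 1->1, 7->7, 5->5, 4->4, 9->9
Step 2: d_i = R_x(i) - R_y(i); compute d_i^2.
  (2-2)^2=0, (6-6)^2=0, (3-3)^2=0, (8-8)^2=0, (1-1)^2=0, (4-7)^2=9, (5-5)^2=0, (9-4)^2=25, (7-9)^2=4
sum(d^2) = 38.
Step 3: rho = 1 - 6*38 / (9*(9^2 - 1)) = 1 - 228/720 = 0.683333.
Step 4: Under H0, t = rho * sqrt((n-2)/(1-rho^2)) = 2.4763 ~ t(7).
Step 5: Two-sided p-value from the t-distribution with 7 df = 0.042442.
Step 6: alpha = 0.05. reject H0.

rho = 0.6833, p = 0.042442, reject H0 at alpha = 0.05.


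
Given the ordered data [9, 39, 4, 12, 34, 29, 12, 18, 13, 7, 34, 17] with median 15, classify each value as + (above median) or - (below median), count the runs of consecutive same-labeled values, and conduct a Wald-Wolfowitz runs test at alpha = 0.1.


Step 1: Compute median = 15; label A = above, B = below.
Labels in order: BABBAABABBAA  (n_A = 6, n_B = 6)
Step 2: Count runs R = 8.
Step 3: Under H0 (random ordering), E[R] = 2*n_A*n_B/(n_A+n_B) + 1 = 2*6*6/12 + 1 = 7.0000.
        Var[R] = 2*n_A*n_B*(2*n_A*n_B - n_A - n_B) / ((n_A+n_B)^2 * (n_A+n_B-1)) = 4320/1584 = 2.7273.
        SD[R] = 1.6514.
Step 4: Continuity-corrected z = (R - 0.5 - E[R]) / SD[R] = (8 - 0.5 - 7.0000) / 1.6514 = 0.3028.
Step 5: Two-sided p-value via normal approximation = 2*(1 - Phi(|z|)) = 0.762069.
Step 6: alpha = 0.1. fail to reject H0.

R = 8, z = 0.3028, p = 0.762069, fail to reject H0.


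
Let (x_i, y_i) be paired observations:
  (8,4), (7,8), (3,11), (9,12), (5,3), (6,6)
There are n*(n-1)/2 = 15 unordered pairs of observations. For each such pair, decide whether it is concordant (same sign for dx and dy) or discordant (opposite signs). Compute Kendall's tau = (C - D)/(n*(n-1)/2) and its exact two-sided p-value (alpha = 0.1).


Step 1: Enumerate the 15 unordered pairs (i,j) with i<j and classify each by sign(x_j-x_i) * sign(y_j-y_i).
  (1,2):dx=-1,dy=+4->D; (1,3):dx=-5,dy=+7->D; (1,4):dx=+1,dy=+8->C; (1,5):dx=-3,dy=-1->C
  (1,6):dx=-2,dy=+2->D; (2,3):dx=-4,dy=+3->D; (2,4):dx=+2,dy=+4->C; (2,5):dx=-2,dy=-5->C
  (2,6):dx=-1,dy=-2->C; (3,4):dx=+6,dy=+1->C; (3,5):dx=+2,dy=-8->D; (3,6):dx=+3,dy=-5->D
  (4,5):dx=-4,dy=-9->C; (4,6):dx=-3,dy=-6->C; (5,6):dx=+1,dy=+3->C
Step 2: C = 9, D = 6, total pairs = 15.
Step 3: tau = (C - D)/(n(n-1)/2) = (9 - 6)/15 = 0.200000.
Step 4: Exact two-sided p-value (enumerate n! = 720 permutations of y under H0): p = 0.719444.
Step 5: alpha = 0.1. fail to reject H0.

tau_b = 0.2000 (C=9, D=6), p = 0.719444, fail to reject H0.


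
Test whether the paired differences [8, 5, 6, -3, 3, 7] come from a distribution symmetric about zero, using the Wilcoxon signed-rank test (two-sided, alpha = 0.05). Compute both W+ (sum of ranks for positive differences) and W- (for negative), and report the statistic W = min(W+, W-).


Step 1: Drop any zero differences (none here) and take |d_i|.
|d| = [8, 5, 6, 3, 3, 7]
Step 2: Midrank |d_i| (ties get averaged ranks).
ranks: |8|->6, |5|->3, |6|->4, |3|->1.5, |3|->1.5, |7|->5
Step 3: Attach original signs; sum ranks with positive sign and with negative sign.
W+ = 6 + 3 + 4 + 1.5 + 5 = 19.5
W- = 1.5 = 1.5
(Check: W+ + W- = 21 should equal n(n+1)/2 = 21.)
Step 4: Test statistic W = min(W+, W-) = 1.5.
Step 5: Ties in |d|, so use the tie-corrected normal approximation.
        E[W] = n(n+1)/4 = 6*7/4 = 10.5.
        Tie groups: |d|=3 (t=2); sum(t^3 - t) = 6.
        Var[W] = n(n+1)(2n+1)/24 - sum(t^3-t)/48 = 546/24 - 6/48 = 22.625.
        z = (W - E[W]) / sqrt(Var[W]) = (1.5 - 10.5) / 4.7566 = -1.8921.
        Two-sided p = 2*Phi(z) = 0.058475.
Step 6: alpha = 0.05. fail to reject H0.

W+ = 19.5, W- = 1.5, W = min = 1.5, p = 0.058475, fail to reject H0.


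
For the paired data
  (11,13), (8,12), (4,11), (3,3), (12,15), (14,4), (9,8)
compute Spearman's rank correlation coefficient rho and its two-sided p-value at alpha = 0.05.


Step 1: Rank x and y separately (midranks; no ties here).
rank(x): 11->5, 8->3, 4->2, 3->1, 12->6, 14->7, 9->4
rank(y): 13->6, 12->5, 11->4, 3->1, 15->7, 4->2, 8->3
Step 2: d_i = R_x(i) - R_y(i); compute d_i^2.
  (5-6)^2=1, (3-5)^2=4, (2-4)^2=4, (1-1)^2=0, (6-7)^2=1, (7-2)^2=25, (4-3)^2=1
sum(d^2) = 36.
Step 3: rho = 1 - 6*36 / (7*(7^2 - 1)) = 1 - 216/336 = 0.357143.
Step 4: Under H0, t = rho * sqrt((n-2)/(1-rho^2)) = 0.8550 ~ t(5).
Step 5: Two-sided p-value from the t-distribution with 5 df = 0.431611.
Step 6: alpha = 0.05. fail to reject H0.

rho = 0.3571, p = 0.431611, fail to reject H0 at alpha = 0.05.


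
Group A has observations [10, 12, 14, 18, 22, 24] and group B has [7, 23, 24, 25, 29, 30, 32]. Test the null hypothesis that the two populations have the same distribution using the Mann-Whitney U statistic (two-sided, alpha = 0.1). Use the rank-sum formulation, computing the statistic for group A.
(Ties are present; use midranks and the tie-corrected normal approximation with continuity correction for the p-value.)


Step 1: Combine and sort all 13 observations; assign midranks.
sorted (value, group): (7,Y), (10,X), (12,X), (14,X), (18,X), (22,X), (23,Y), (24,X), (24,Y), (25,Y), (29,Y), (30,Y), (32,Y)
ranks: 7->1, 10->2, 12->3, 14->4, 18->5, 22->6, 23->7, 24->8.5, 24->8.5, 25->10, 29->11, 30->12, 32->13
Step 2: Rank sum for X: R1 = 2 + 3 + 4 + 5 + 6 + 8.5 = 28.5.
Step 3: U_X = R1 - n1(n1+1)/2 = 28.5 - 6*7/2 = 28.5 - 21 = 7.5.
       U_Y = n1*n2 - U_X = 42 - 7.5 = 34.5.
Step 4: Ties are present, so use the tie-corrected normal approximation (with continuity correction) for the p-value.
Step 5: p-value = 0.062928; compare to alpha = 0.1. reject H0.

U_X = 7.5, p = 0.062928, reject H0 at alpha = 0.1.


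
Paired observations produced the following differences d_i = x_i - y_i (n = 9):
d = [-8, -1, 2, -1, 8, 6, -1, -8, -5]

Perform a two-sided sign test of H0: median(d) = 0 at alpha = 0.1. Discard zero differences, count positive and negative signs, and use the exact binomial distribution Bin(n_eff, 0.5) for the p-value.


Step 1: Discard zero differences. Original n = 9; n_eff = number of nonzero differences = 9.
Nonzero differences (with sign): -8, -1, +2, -1, +8, +6, -1, -8, -5
Step 2: Count signs: positive = 3, negative = 6.
Step 3: Under H0: P(positive) = 0.5, so the number of positives S ~ Bin(9, 0.5).
Step 4: Two-sided exact p-value = sum of Bin(9,0.5) probabilities at or below the observed probability = 0.507812.
Step 5: alpha = 0.1. fail to reject H0.

n_eff = 9, pos = 3, neg = 6, p = 0.507812, fail to reject H0.


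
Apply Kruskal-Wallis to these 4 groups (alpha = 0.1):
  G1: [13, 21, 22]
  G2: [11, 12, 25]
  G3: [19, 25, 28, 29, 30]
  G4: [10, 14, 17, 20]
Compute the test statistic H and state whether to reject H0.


Step 1: Combine all N = 15 observations and assign midranks.
sorted (value, group, rank): (10,G4,1), (11,G2,2), (12,G2,3), (13,G1,4), (14,G4,5), (17,G4,6), (19,G3,7), (20,G4,8), (21,G1,9), (22,G1,10), (25,G2,11.5), (25,G3,11.5), (28,G3,13), (29,G3,14), (30,G3,15)
Step 2: Sum ranks within each group.
R_1 = 23 (n_1 = 3)
R_2 = 16.5 (n_2 = 3)
R_3 = 60.5 (n_3 = 5)
R_4 = 20 (n_4 = 4)
Step 3: H = 12/(N(N+1)) * sum(R_i^2/n_i) - 3(N+1)
     = 12/(15*16) * (23^2/3 + 16.5^2/3 + 60.5^2/5 + 20^2/4) - 3*16
     = 0.050000 * 1099.13 - 48
     = 6.956667.
Step 4: Ties present; correction factor C = 1 - 6/(15^3 - 15) = 0.998214. Corrected H = 6.956667 / 0.998214 = 6.969112.
Step 5: Under H0, H ~ chi^2(3); p-value = 0.072889.
Step 6: alpha = 0.1. reject H0.

H = 6.9691, df = 3, p = 0.072889, reject H0.


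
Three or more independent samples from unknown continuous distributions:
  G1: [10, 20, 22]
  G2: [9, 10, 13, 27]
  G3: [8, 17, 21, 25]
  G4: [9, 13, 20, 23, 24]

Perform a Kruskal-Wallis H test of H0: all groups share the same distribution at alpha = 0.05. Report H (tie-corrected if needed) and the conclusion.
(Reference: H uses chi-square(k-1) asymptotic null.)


Step 1: Combine all N = 16 observations and assign midranks.
sorted (value, group, rank): (8,G3,1), (9,G2,2.5), (9,G4,2.5), (10,G1,4.5), (10,G2,4.5), (13,G2,6.5), (13,G4,6.5), (17,G3,8), (20,G1,9.5), (20,G4,9.5), (21,G3,11), (22,G1,12), (23,G4,13), (24,G4,14), (25,G3,15), (27,G2,16)
Step 2: Sum ranks within each group.
R_1 = 26 (n_1 = 3)
R_2 = 29.5 (n_2 = 4)
R_3 = 35 (n_3 = 4)
R_4 = 45.5 (n_4 = 5)
Step 3: H = 12/(N(N+1)) * sum(R_i^2/n_i) - 3(N+1)
     = 12/(16*17) * (26^2/3 + 29.5^2/4 + 35^2/4 + 45.5^2/5) - 3*17
     = 0.044118 * 1163.2 - 51
     = 0.317463.
Step 4: Ties present; correction factor C = 1 - 24/(16^3 - 16) = 0.994118. Corrected H = 0.317463 / 0.994118 = 0.319342.
Step 5: Under H0, H ~ chi^2(3); p-value = 0.956351.
Step 6: alpha = 0.05. fail to reject H0.

H = 0.3193, df = 3, p = 0.956351, fail to reject H0.


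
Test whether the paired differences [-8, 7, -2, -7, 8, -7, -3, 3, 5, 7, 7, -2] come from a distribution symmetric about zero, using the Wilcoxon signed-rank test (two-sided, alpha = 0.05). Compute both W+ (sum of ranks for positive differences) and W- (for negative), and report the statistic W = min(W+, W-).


Step 1: Drop any zero differences (none here) and take |d_i|.
|d| = [8, 7, 2, 7, 8, 7, 3, 3, 5, 7, 7, 2]
Step 2: Midrank |d_i| (ties get averaged ranks).
ranks: |8|->11.5, |7|->8, |2|->1.5, |7|->8, |8|->11.5, |7|->8, |3|->3.5, |3|->3.5, |5|->5, |7|->8, |7|->8, |2|->1.5
Step 3: Attach original signs; sum ranks with positive sign and with negative sign.
W+ = 8 + 11.5 + 3.5 + 5 + 8 + 8 = 44
W- = 11.5 + 1.5 + 8 + 8 + 3.5 + 1.5 = 34
(Check: W+ + W- = 78 should equal n(n+1)/2 = 78.)
Step 4: Test statistic W = min(W+, W-) = 34.
Step 5: Ties in |d|, so use the tie-corrected normal approximation.
        E[W] = n(n+1)/4 = 12*13/4 = 39.
        Tie groups: |d|=2 (t=2), |d|=3 (t=2), |d|=7 (t=5), |d|=8 (t=2); sum(t^3 - t) = 138.
        Var[W] = n(n+1)(2n+1)/24 - sum(t^3-t)/48 = 3900/24 - 138/48 = 159.625.
        z = (W - E[W]) / sqrt(Var[W]) = (34 - 39) / 12.6343 = -0.3957.
        Two-sided p = 2*Phi(z) = 0.692290.
Step 6: alpha = 0.05. fail to reject H0.

W+ = 44, W- = 34, W = min = 34, p = 0.692290, fail to reject H0.


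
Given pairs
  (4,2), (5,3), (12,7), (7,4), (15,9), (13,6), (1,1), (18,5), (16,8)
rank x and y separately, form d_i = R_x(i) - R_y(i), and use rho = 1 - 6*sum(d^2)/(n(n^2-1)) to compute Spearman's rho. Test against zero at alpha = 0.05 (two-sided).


Step 1: Rank x and y separately (midranks; no ties here).
rank(x): 4->2, 5->3, 12->5, 7->4, 15->7, 13->6, 1->1, 18->9, 16->8
rank(y): 2->2, 3->3, 7->7, 4->4, 9->9, 6->6, 1->1, 5->5, 8->8
Step 2: d_i = R_x(i) - R_y(i); compute d_i^2.
  (2-2)^2=0, (3-3)^2=0, (5-7)^2=4, (4-4)^2=0, (7-9)^2=4, (6-6)^2=0, (1-1)^2=0, (9-5)^2=16, (8-8)^2=0
sum(d^2) = 24.
Step 3: rho = 1 - 6*24 / (9*(9^2 - 1)) = 1 - 144/720 = 0.800000.
Step 4: Under H0, t = rho * sqrt((n-2)/(1-rho^2)) = 3.5277 ~ t(7).
Step 5: Two-sided p-value from the t-distribution with 7 df = 0.009628.
Step 6: alpha = 0.05. reject H0.

rho = 0.8000, p = 0.009628, reject H0 at alpha = 0.05.


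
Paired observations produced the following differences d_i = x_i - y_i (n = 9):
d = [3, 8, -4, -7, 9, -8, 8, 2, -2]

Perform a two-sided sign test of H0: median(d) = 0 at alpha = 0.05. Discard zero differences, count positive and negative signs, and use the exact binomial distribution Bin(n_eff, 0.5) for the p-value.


Step 1: Discard zero differences. Original n = 9; n_eff = number of nonzero differences = 9.
Nonzero differences (with sign): +3, +8, -4, -7, +9, -8, +8, +2, -2
Step 2: Count signs: positive = 5, negative = 4.
Step 3: Under H0: P(positive) = 0.5, so the number of positives S ~ Bin(9, 0.5).
Step 4: Two-sided exact p-value = sum of Bin(9,0.5) probabilities at or below the observed probability = 1.000000.
Step 5: alpha = 0.05. fail to reject H0.

n_eff = 9, pos = 5, neg = 4, p = 1.000000, fail to reject H0.


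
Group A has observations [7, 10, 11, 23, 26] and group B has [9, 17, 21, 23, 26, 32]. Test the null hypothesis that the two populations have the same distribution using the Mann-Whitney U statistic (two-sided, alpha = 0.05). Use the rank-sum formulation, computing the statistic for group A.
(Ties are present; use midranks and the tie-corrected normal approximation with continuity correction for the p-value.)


Step 1: Combine and sort all 11 observations; assign midranks.
sorted (value, group): (7,X), (9,Y), (10,X), (11,X), (17,Y), (21,Y), (23,X), (23,Y), (26,X), (26,Y), (32,Y)
ranks: 7->1, 9->2, 10->3, 11->4, 17->5, 21->6, 23->7.5, 23->7.5, 26->9.5, 26->9.5, 32->11
Step 2: Rank sum for X: R1 = 1 + 3 + 4 + 7.5 + 9.5 = 25.
Step 3: U_X = R1 - n1(n1+1)/2 = 25 - 5*6/2 = 25 - 15 = 10.
       U_Y = n1*n2 - U_X = 30 - 10 = 20.
Step 4: Ties are present, so use the tie-corrected normal approximation (with continuity correction) for the p-value.
Step 5: p-value = 0.409176; compare to alpha = 0.05. fail to reject H0.

U_X = 10, p = 0.409176, fail to reject H0 at alpha = 0.05.


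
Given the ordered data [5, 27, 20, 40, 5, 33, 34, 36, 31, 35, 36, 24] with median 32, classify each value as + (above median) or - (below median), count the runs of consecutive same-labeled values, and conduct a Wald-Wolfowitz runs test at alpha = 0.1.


Step 1: Compute median = 32; label A = above, B = below.
Labels in order: BBBABAAABAAB  (n_A = 6, n_B = 6)
Step 2: Count runs R = 7.
Step 3: Under H0 (random ordering), E[R] = 2*n_A*n_B/(n_A+n_B) + 1 = 2*6*6/12 + 1 = 7.0000.
        Var[R] = 2*n_A*n_B*(2*n_A*n_B - n_A - n_B) / ((n_A+n_B)^2 * (n_A+n_B-1)) = 4320/1584 = 2.7273.
        SD[R] = 1.6514.
Step 4: R = E[R], so z = 0 with no continuity correction.
Step 5: Two-sided p-value via normal approximation = 2*(1 - Phi(|z|)) = 1.000000.
Step 6: alpha = 0.1. fail to reject H0.

R = 7, z = 0.0000, p = 1.000000, fail to reject H0.


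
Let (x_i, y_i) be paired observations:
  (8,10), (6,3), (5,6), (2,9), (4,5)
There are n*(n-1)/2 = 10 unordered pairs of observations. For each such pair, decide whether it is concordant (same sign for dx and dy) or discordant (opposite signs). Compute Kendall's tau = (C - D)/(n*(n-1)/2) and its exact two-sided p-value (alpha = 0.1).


Step 1: Enumerate the 10 unordered pairs (i,j) with i<j and classify each by sign(x_j-x_i) * sign(y_j-y_i).
  (1,2):dx=-2,dy=-7->C; (1,3):dx=-3,dy=-4->C; (1,4):dx=-6,dy=-1->C; (1,5):dx=-4,dy=-5->C
  (2,3):dx=-1,dy=+3->D; (2,4):dx=-4,dy=+6->D; (2,5):dx=-2,dy=+2->D; (3,4):dx=-3,dy=+3->D
  (3,5):dx=-1,dy=-1->C; (4,5):dx=+2,dy=-4->D
Step 2: C = 5, D = 5, total pairs = 10.
Step 3: tau = (C - D)/(n(n-1)/2) = (5 - 5)/10 = 0.000000.
Step 4: Exact two-sided p-value (enumerate n! = 120 permutations of y under H0): p = 1.000000.
Step 5: alpha = 0.1. fail to reject H0.

tau_b = 0.0000 (C=5, D=5), p = 1.000000, fail to reject H0.


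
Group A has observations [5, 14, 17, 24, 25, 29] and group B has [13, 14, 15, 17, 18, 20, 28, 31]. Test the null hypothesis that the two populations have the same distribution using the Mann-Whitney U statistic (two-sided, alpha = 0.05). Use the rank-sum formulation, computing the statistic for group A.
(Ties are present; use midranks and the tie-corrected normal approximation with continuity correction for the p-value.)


Step 1: Combine and sort all 14 observations; assign midranks.
sorted (value, group): (5,X), (13,Y), (14,X), (14,Y), (15,Y), (17,X), (17,Y), (18,Y), (20,Y), (24,X), (25,X), (28,Y), (29,X), (31,Y)
ranks: 5->1, 13->2, 14->3.5, 14->3.5, 15->5, 17->6.5, 17->6.5, 18->8, 20->9, 24->10, 25->11, 28->12, 29->13, 31->14
Step 2: Rank sum for X: R1 = 1 + 3.5 + 6.5 + 10 + 11 + 13 = 45.
Step 3: U_X = R1 - n1(n1+1)/2 = 45 - 6*7/2 = 45 - 21 = 24.
       U_Y = n1*n2 - U_X = 48 - 24 = 24.
Step 4: Ties are present, so use the tie-corrected normal approximation (with continuity correction) for the p-value.
Step 5: p-value = 1.000000; compare to alpha = 0.05. fail to reject H0.

U_X = 24, p = 1.000000, fail to reject H0 at alpha = 0.05.


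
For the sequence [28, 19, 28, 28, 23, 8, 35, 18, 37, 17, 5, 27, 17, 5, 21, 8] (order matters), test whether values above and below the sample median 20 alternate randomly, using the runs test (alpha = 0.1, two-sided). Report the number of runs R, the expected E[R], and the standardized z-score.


Step 1: Compute median = 20; label A = above, B = below.
Labels in order: ABAAABABABBABBAB  (n_A = 8, n_B = 8)
Step 2: Count runs R = 12.
Step 3: Under H0 (random ordering), E[R] = 2*n_A*n_B/(n_A+n_B) + 1 = 2*8*8/16 + 1 = 9.0000.
        Var[R] = 2*n_A*n_B*(2*n_A*n_B - n_A - n_B) / ((n_A+n_B)^2 * (n_A+n_B-1)) = 14336/3840 = 3.7333.
        SD[R] = 1.9322.
Step 4: Continuity-corrected z = (R - 0.5 - E[R]) / SD[R] = (12 - 0.5 - 9.0000) / 1.9322 = 1.2939.
Step 5: Two-sided p-value via normal approximation = 2*(1 - Phi(|z|)) = 0.195709.
Step 6: alpha = 0.1. fail to reject H0.

R = 12, z = 1.2939, p = 0.195709, fail to reject H0.


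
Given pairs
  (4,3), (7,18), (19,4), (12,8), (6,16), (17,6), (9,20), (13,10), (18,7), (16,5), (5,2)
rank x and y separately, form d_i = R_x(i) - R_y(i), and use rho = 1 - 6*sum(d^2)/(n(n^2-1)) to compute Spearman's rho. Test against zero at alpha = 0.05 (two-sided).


Step 1: Rank x and y separately (midranks; no ties here).
rank(x): 4->1, 7->4, 19->11, 12->6, 6->3, 17->9, 9->5, 13->7, 18->10, 16->8, 5->2
rank(y): 3->2, 18->10, 4->3, 8->7, 16->9, 6->5, 20->11, 10->8, 7->6, 5->4, 2->1
Step 2: d_i = R_x(i) - R_y(i); compute d_i^2.
  (1-2)^2=1, (4-10)^2=36, (11-3)^2=64, (6-7)^2=1, (3-9)^2=36, (9-5)^2=16, (5-11)^2=36, (7-8)^2=1, (10-6)^2=16, (8-4)^2=16, (2-1)^2=1
sum(d^2) = 224.
Step 3: rho = 1 - 6*224 / (11*(11^2 - 1)) = 1 - 1344/1320 = -0.018182.
Step 4: Under H0, t = rho * sqrt((n-2)/(1-rho^2)) = -0.0546 ~ t(9).
Step 5: Two-sided p-value from the t-distribution with 9 df = 0.957685.
Step 6: alpha = 0.05. fail to reject H0.

rho = -0.0182, p = 0.957685, fail to reject H0 at alpha = 0.05.


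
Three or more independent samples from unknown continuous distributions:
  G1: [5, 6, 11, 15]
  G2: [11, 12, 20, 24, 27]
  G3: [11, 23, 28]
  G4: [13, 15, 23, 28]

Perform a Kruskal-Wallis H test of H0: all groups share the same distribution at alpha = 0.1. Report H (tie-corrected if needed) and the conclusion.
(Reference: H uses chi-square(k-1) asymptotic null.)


Step 1: Combine all N = 16 observations and assign midranks.
sorted (value, group, rank): (5,G1,1), (6,G1,2), (11,G1,4), (11,G2,4), (11,G3,4), (12,G2,6), (13,G4,7), (15,G1,8.5), (15,G4,8.5), (20,G2,10), (23,G3,11.5), (23,G4,11.5), (24,G2,13), (27,G2,14), (28,G3,15.5), (28,G4,15.5)
Step 2: Sum ranks within each group.
R_1 = 15.5 (n_1 = 4)
R_2 = 47 (n_2 = 5)
R_3 = 31 (n_3 = 3)
R_4 = 42.5 (n_4 = 4)
Step 3: H = 12/(N(N+1)) * sum(R_i^2/n_i) - 3(N+1)
     = 12/(16*17) * (15.5^2/4 + 47^2/5 + 31^2/3 + 42.5^2/4) - 3*17
     = 0.044118 * 1273.76 - 51
     = 5.195221.
Step 4: Ties present; correction factor C = 1 - 42/(16^3 - 16) = 0.989706. Corrected H = 5.195221 / 0.989706 = 5.249257.
Step 5: Under H0, H ~ chi^2(3); p-value = 0.154429.
Step 6: alpha = 0.1. fail to reject H0.

H = 5.2493, df = 3, p = 0.154429, fail to reject H0.


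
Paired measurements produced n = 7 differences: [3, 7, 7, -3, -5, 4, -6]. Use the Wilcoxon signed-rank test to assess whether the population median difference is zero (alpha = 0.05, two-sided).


Step 1: Drop any zero differences (none here) and take |d_i|.
|d| = [3, 7, 7, 3, 5, 4, 6]
Step 2: Midrank |d_i| (ties get averaged ranks).
ranks: |3|->1.5, |7|->6.5, |7|->6.5, |3|->1.5, |5|->4, |4|->3, |6|->5
Step 3: Attach original signs; sum ranks with positive sign and with negative sign.
W+ = 1.5 + 6.5 + 6.5 + 3 = 17.5
W- = 1.5 + 4 + 5 = 10.5
(Check: W+ + W- = 28 should equal n(n+1)/2 = 28.)
Step 4: Test statistic W = min(W+, W-) = 10.5.
Step 5: Ties in |d|, so use the tie-corrected normal approximation.
        E[W] = n(n+1)/4 = 7*8/4 = 14.
        Tie groups: |d|=3 (t=2), |d|=7 (t=2); sum(t^3 - t) = 12.
        Var[W] = n(n+1)(2n+1)/24 - sum(t^3-t)/48 = 840/24 - 12/48 = 34.75.
        z = (W - E[W]) / sqrt(Var[W]) = (10.5 - 14) / 5.8949 = -0.5937.
        Two-sided p = 2*Phi(z) = 0.552691.
Step 6: alpha = 0.05. fail to reject H0.

W+ = 17.5, W- = 10.5, W = min = 10.5, p = 0.552691, fail to reject H0.


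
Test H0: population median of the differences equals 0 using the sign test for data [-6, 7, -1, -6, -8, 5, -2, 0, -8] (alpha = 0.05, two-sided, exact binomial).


Step 1: Discard zero differences. Original n = 9; n_eff = number of nonzero differences = 8.
Nonzero differences (with sign): -6, +7, -1, -6, -8, +5, -2, -8
Step 2: Count signs: positive = 2, negative = 6.
Step 3: Under H0: P(positive) = 0.5, so the number of positives S ~ Bin(8, 0.5).
Step 4: Two-sided exact p-value = sum of Bin(8,0.5) probabilities at or below the observed probability = 0.289062.
Step 5: alpha = 0.05. fail to reject H0.

n_eff = 8, pos = 2, neg = 6, p = 0.289062, fail to reject H0.


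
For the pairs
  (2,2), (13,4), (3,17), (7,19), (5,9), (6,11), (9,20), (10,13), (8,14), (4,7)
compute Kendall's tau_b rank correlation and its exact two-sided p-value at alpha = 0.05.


Step 1: Enumerate the 45 unordered pairs (i,j) with i<j and classify each by sign(x_j-x_i) * sign(y_j-y_i).
  (1,2):dx=+11,dy=+2->C; (1,3):dx=+1,dy=+15->C; (1,4):dx=+5,dy=+17->C; (1,5):dx=+3,dy=+7->C
  (1,6):dx=+4,dy=+9->C; (1,7):dx=+7,dy=+18->C; (1,8):dx=+8,dy=+11->C; (1,9):dx=+6,dy=+12->C
  (1,10):dx=+2,dy=+5->C; (2,3):dx=-10,dy=+13->D; (2,4):dx=-6,dy=+15->D; (2,5):dx=-8,dy=+5->D
  (2,6):dx=-7,dy=+7->D; (2,7):dx=-4,dy=+16->D; (2,8):dx=-3,dy=+9->D; (2,9):dx=-5,dy=+10->D
  (2,10):dx=-9,dy=+3->D; (3,4):dx=+4,dy=+2->C; (3,5):dx=+2,dy=-8->D; (3,6):dx=+3,dy=-6->D
  (3,7):dx=+6,dy=+3->C; (3,8):dx=+7,dy=-4->D; (3,9):dx=+5,dy=-3->D; (3,10):dx=+1,dy=-10->D
  (4,5):dx=-2,dy=-10->C; (4,6):dx=-1,dy=-8->C; (4,7):dx=+2,dy=+1->C; (4,8):dx=+3,dy=-6->D
  (4,9):dx=+1,dy=-5->D; (4,10):dx=-3,dy=-12->C; (5,6):dx=+1,dy=+2->C; (5,7):dx=+4,dy=+11->C
  (5,8):dx=+5,dy=+4->C; (5,9):dx=+3,dy=+5->C; (5,10):dx=-1,dy=-2->C; (6,7):dx=+3,dy=+9->C
  (6,8):dx=+4,dy=+2->C; (6,9):dx=+2,dy=+3->C; (6,10):dx=-2,dy=-4->C; (7,8):dx=+1,dy=-7->D
  (7,9):dx=-1,dy=-6->C; (7,10):dx=-5,dy=-13->C; (8,9):dx=-2,dy=+1->D; (8,10):dx=-6,dy=-6->C
  (9,10):dx=-4,dy=-7->C
Step 2: C = 28, D = 17, total pairs = 45.
Step 3: tau = (C - D)/(n(n-1)/2) = (28 - 17)/45 = 0.244444.
Step 4: Exact two-sided p-value (enumerate n! = 3628800 permutations of y under H0): p = 0.380720.
Step 5: alpha = 0.05. fail to reject H0.

tau_b = 0.2444 (C=28, D=17), p = 0.380720, fail to reject H0.


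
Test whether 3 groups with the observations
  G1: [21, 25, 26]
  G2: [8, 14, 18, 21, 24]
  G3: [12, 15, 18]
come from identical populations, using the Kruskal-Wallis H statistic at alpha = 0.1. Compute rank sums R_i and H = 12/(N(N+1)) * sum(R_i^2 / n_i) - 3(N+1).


Step 1: Combine all N = 11 observations and assign midranks.
sorted (value, group, rank): (8,G2,1), (12,G3,2), (14,G2,3), (15,G3,4), (18,G2,5.5), (18,G3,5.5), (21,G1,7.5), (21,G2,7.5), (24,G2,9), (25,G1,10), (26,G1,11)
Step 2: Sum ranks within each group.
R_1 = 28.5 (n_1 = 3)
R_2 = 26 (n_2 = 5)
R_3 = 11.5 (n_3 = 3)
Step 3: H = 12/(N(N+1)) * sum(R_i^2/n_i) - 3(N+1)
     = 12/(11*12) * (28.5^2/3 + 26^2/5 + 11.5^2/3) - 3*12
     = 0.090909 * 450.033 - 36
     = 4.912121.
Step 4: Ties present; correction factor C = 1 - 12/(11^3 - 11) = 0.990909. Corrected H = 4.912121 / 0.990909 = 4.957187.
Step 5: Under H0, H ~ chi^2(2); p-value = 0.083861.
Step 6: alpha = 0.1. reject H0.

H = 4.9572, df = 2, p = 0.083861, reject H0.


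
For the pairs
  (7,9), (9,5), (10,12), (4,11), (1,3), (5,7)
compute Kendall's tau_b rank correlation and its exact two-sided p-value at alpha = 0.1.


Step 1: Enumerate the 15 unordered pairs (i,j) with i<j and classify each by sign(x_j-x_i) * sign(y_j-y_i).
  (1,2):dx=+2,dy=-4->D; (1,3):dx=+3,dy=+3->C; (1,4):dx=-3,dy=+2->D; (1,5):dx=-6,dy=-6->C
  (1,6):dx=-2,dy=-2->C; (2,3):dx=+1,dy=+7->C; (2,4):dx=-5,dy=+6->D; (2,5):dx=-8,dy=-2->C
  (2,6):dx=-4,dy=+2->D; (3,4):dx=-6,dy=-1->C; (3,5):dx=-9,dy=-9->C; (3,6):dx=-5,dy=-5->C
  (4,5):dx=-3,dy=-8->C; (4,6):dx=+1,dy=-4->D; (5,6):dx=+4,dy=+4->C
Step 2: C = 10, D = 5, total pairs = 15.
Step 3: tau = (C - D)/(n(n-1)/2) = (10 - 5)/15 = 0.333333.
Step 4: Exact two-sided p-value (enumerate n! = 720 permutations of y under H0): p = 0.469444.
Step 5: alpha = 0.1. fail to reject H0.

tau_b = 0.3333 (C=10, D=5), p = 0.469444, fail to reject H0.


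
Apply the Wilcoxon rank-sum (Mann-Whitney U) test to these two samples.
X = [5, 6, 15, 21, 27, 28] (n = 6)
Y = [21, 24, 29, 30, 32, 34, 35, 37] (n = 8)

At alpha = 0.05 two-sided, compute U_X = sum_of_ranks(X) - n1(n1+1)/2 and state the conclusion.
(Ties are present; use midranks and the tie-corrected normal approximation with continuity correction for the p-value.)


Step 1: Combine and sort all 14 observations; assign midranks.
sorted (value, group): (5,X), (6,X), (15,X), (21,X), (21,Y), (24,Y), (27,X), (28,X), (29,Y), (30,Y), (32,Y), (34,Y), (35,Y), (37,Y)
ranks: 5->1, 6->2, 15->3, 21->4.5, 21->4.5, 24->6, 27->7, 28->8, 29->9, 30->10, 32->11, 34->12, 35->13, 37->14
Step 2: Rank sum for X: R1 = 1 + 2 + 3 + 4.5 + 7 + 8 = 25.5.
Step 3: U_X = R1 - n1(n1+1)/2 = 25.5 - 6*7/2 = 25.5 - 21 = 4.5.
       U_Y = n1*n2 - U_X = 48 - 4.5 = 43.5.
Step 4: Ties are present, so use the tie-corrected normal approximation (with continuity correction) for the p-value.
Step 5: p-value = 0.014065; compare to alpha = 0.05. reject H0.

U_X = 4.5, p = 0.014065, reject H0 at alpha = 0.05.


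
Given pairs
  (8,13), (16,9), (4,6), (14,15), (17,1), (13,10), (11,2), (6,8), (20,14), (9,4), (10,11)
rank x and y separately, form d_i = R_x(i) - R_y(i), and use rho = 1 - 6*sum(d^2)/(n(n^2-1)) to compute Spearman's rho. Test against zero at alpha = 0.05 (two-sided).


Step 1: Rank x and y separately (midranks; no ties here).
rank(x): 8->3, 16->9, 4->1, 14->8, 17->10, 13->7, 11->6, 6->2, 20->11, 9->4, 10->5
rank(y): 13->9, 9->6, 6->4, 15->11, 1->1, 10->7, 2->2, 8->5, 14->10, 4->3, 11->8
Step 2: d_i = R_x(i) - R_y(i); compute d_i^2.
  (3-9)^2=36, (9-6)^2=9, (1-4)^2=9, (8-11)^2=9, (10-1)^2=81, (7-7)^2=0, (6-2)^2=16, (2-5)^2=9, (11-10)^2=1, (4-3)^2=1, (5-8)^2=9
sum(d^2) = 180.
Step 3: rho = 1 - 6*180 / (11*(11^2 - 1)) = 1 - 1080/1320 = 0.181818.
Step 4: Under H0, t = rho * sqrt((n-2)/(1-rho^2)) = 0.5547 ~ t(9).
Step 5: Two-sided p-value from the t-distribution with 9 df = 0.592615.
Step 6: alpha = 0.05. fail to reject H0.

rho = 0.1818, p = 0.592615, fail to reject H0 at alpha = 0.05.


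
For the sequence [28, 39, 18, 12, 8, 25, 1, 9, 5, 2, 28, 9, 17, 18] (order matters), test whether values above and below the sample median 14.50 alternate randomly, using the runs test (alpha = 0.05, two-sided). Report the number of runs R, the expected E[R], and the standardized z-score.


Step 1: Compute median = 14.50; label A = above, B = below.
Labels in order: AAABBABBBBABAA  (n_A = 7, n_B = 7)
Step 2: Count runs R = 7.
Step 3: Under H0 (random ordering), E[R] = 2*n_A*n_B/(n_A+n_B) + 1 = 2*7*7/14 + 1 = 8.0000.
        Var[R] = 2*n_A*n_B*(2*n_A*n_B - n_A - n_B) / ((n_A+n_B)^2 * (n_A+n_B-1)) = 8232/2548 = 3.2308.
        SD[R] = 1.7974.
Step 4: Continuity-corrected z = (R + 0.5 - E[R]) / SD[R] = (7 + 0.5 - 8.0000) / 1.7974 = -0.2782.
Step 5: Two-sided p-value via normal approximation = 2*(1 - Phi(|z|)) = 0.780879.
Step 6: alpha = 0.05. fail to reject H0.

R = 7, z = -0.2782, p = 0.780879, fail to reject H0.


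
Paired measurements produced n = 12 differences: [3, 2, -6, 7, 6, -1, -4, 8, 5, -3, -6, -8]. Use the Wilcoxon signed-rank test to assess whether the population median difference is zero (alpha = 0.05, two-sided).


Step 1: Drop any zero differences (none here) and take |d_i|.
|d| = [3, 2, 6, 7, 6, 1, 4, 8, 5, 3, 6, 8]
Step 2: Midrank |d_i| (ties get averaged ranks).
ranks: |3|->3.5, |2|->2, |6|->8, |7|->10, |6|->8, |1|->1, |4|->5, |8|->11.5, |5|->6, |3|->3.5, |6|->8, |8|->11.5
Step 3: Attach original signs; sum ranks with positive sign and with negative sign.
W+ = 3.5 + 2 + 10 + 8 + 11.5 + 6 = 41
W- = 8 + 1 + 5 + 3.5 + 8 + 11.5 = 37
(Check: W+ + W- = 78 should equal n(n+1)/2 = 78.)
Step 4: Test statistic W = min(W+, W-) = 37.
Step 5: Ties in |d|, so use the tie-corrected normal approximation.
        E[W] = n(n+1)/4 = 12*13/4 = 39.
        Tie groups: |d|=3 (t=2), |d|=6 (t=3), |d|=8 (t=2); sum(t^3 - t) = 36.
        Var[W] = n(n+1)(2n+1)/24 - sum(t^3-t)/48 = 3900/24 - 36/48 = 161.75.
        z = (W - E[W]) / sqrt(Var[W]) = (37 - 39) / 12.7181 = -0.1573.
        Two-sided p = 2*Phi(z) = 0.875043.
Step 6: alpha = 0.05. fail to reject H0.

W+ = 41, W- = 37, W = min = 37, p = 0.875043, fail to reject H0.


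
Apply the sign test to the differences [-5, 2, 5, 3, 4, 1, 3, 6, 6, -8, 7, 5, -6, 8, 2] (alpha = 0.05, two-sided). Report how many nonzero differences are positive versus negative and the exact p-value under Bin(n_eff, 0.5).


Step 1: Discard zero differences. Original n = 15; n_eff = number of nonzero differences = 15.
Nonzero differences (with sign): -5, +2, +5, +3, +4, +1, +3, +6, +6, -8, +7, +5, -6, +8, +2
Step 2: Count signs: positive = 12, negative = 3.
Step 3: Under H0: P(positive) = 0.5, so the number of positives S ~ Bin(15, 0.5).
Step 4: Two-sided exact p-value = sum of Bin(15,0.5) probabilities at or below the observed probability = 0.035156.
Step 5: alpha = 0.05. reject H0.

n_eff = 15, pos = 12, neg = 3, p = 0.035156, reject H0.
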